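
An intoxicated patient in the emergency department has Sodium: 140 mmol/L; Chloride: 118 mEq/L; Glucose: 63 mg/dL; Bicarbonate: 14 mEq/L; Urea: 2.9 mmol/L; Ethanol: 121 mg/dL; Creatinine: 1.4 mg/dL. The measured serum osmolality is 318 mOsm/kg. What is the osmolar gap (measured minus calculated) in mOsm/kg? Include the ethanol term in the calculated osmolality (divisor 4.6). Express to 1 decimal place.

5.3 mOsm/kg

Calculated osmolality = 2·Na + glucose/18 + urea + ethanol/4.6
= 2·140 + 63/18 + 2.9 + 121/4.6
= 280 + 3.50 + 2.90 + 26.30
= 312.7 mOsm/kg ≈ 312.7 mOsm/kg
Osmolar gap = measured − calculated = 318 − 312.7 = 5.3 mOsm/kg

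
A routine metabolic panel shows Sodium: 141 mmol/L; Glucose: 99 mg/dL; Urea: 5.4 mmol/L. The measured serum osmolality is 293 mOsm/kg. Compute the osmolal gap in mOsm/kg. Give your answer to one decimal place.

Calculated osmolality = 2·Na + glucose/18 + urea
= 2·141 + 99/18 + 5.4
= 282 + 5.50 + 5.40
= 292.9 mOsm/kg ≈ 292.9 mOsm/kg
Osmolar gap = measured − calculated = 293 − 292.9 = 0.1 mOsm/kg

0.1 mOsm/kg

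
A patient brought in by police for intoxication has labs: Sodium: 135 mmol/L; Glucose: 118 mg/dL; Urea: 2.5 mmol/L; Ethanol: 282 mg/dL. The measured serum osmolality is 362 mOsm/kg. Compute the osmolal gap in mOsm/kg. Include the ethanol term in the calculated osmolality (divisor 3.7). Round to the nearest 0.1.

6.7 mOsm/kg

Calculated osmolality = 2·Na + glucose/18 + urea + ethanol/3.7
= 2·135 + 118/18 + 2.5 + 282/3.7
= 270 + 6.56 + 2.50 + 76.22
= 355.28 mOsm/kg ≈ 355.3 mOsm/kg
Osmolar gap = measured − calculated = 362 − 355.3 = 6.7 mOsm/kg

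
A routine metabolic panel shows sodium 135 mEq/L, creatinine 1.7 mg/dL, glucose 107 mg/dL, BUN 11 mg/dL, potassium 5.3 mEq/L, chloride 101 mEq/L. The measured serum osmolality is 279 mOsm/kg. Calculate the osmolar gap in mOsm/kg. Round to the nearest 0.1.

Calculated osmolality = 2·Na + glucose/18 + BUN/2.8
= 2·135 + 107/18 + 11/2.8
= 270 + 5.94 + 3.93
= 279.87 mOsm/kg ≈ 279.9 mOsm/kg
Osmolar gap = measured − calculated = 279 − 279.9 = -0.9 mOsm/kg

-0.9 mOsm/kg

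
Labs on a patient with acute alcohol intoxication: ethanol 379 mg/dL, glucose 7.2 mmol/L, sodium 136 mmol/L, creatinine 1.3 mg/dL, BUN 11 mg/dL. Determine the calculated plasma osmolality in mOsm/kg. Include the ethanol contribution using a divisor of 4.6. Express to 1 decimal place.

365.5 mOsm/kg

Calculated osmolality = 2·Na + glucose + BUN/2.8 + ethanol/4.6
= 2·136 + 7.2 + 11/2.8 + 379/4.6
= 272 + 7.20 + 3.93 + 82.39
= 365.52 mOsm/kg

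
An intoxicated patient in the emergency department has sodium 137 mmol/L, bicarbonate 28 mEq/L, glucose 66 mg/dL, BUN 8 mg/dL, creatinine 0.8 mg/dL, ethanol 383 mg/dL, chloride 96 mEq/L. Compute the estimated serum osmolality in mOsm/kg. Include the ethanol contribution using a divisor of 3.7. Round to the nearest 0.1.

Calculated osmolality = 2·Na + glucose/18 + BUN/2.8 + ethanol/3.7
= 2·137 + 66/18 + 8/2.8 + 383/3.7
= 274 + 3.67 + 2.86 + 103.51
= 384.04 mOsm/kg

384.0 mOsm/kg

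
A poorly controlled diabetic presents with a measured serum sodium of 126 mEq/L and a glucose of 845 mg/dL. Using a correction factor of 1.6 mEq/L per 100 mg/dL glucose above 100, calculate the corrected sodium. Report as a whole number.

138 mEq/L

Corrected Na = measured Na + 1.6 · (glucose − 100)/100
= 126 + 1.6 · (845 − 100)/100
= 126 + 11.9
= 137.9 mEq/L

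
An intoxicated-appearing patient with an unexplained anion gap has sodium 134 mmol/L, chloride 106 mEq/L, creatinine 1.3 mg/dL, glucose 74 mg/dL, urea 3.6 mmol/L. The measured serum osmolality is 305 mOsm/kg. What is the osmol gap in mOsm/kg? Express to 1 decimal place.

Calculated osmolality = 2·Na + glucose/18 + urea
= 2·134 + 74/18 + 3.6
= 268 + 4.11 + 3.60
= 275.71 mOsm/kg ≈ 275.7 mOsm/kg
Osmolar gap = measured − calculated = 305 − 275.7 = 29.3 mOsm/kg

29.3 mOsm/kg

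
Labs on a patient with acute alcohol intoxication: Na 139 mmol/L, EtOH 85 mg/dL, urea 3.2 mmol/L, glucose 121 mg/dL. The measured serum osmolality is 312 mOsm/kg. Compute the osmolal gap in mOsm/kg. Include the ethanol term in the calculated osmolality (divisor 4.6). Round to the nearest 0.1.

Calculated osmolality = 2·Na + glucose/18 + urea + ethanol/4.6
= 2·139 + 121/18 + 3.2 + 85/4.6
= 278 + 6.72 + 3.20 + 18.48
= 306.4 mOsm/kg ≈ 306.4 mOsm/kg
Osmolar gap = measured − calculated = 312 − 306.4 = 5.6 mOsm/kg

5.6 mOsm/kg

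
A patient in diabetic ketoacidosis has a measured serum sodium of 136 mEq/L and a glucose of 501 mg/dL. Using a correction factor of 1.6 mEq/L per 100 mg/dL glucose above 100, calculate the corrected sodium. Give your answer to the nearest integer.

142 mEq/L

Corrected Na = measured Na + 1.6 · (glucose − 100)/100
= 136 + 1.6 · (501 − 100)/100
= 136 + 6.4
= 142.4 mEq/L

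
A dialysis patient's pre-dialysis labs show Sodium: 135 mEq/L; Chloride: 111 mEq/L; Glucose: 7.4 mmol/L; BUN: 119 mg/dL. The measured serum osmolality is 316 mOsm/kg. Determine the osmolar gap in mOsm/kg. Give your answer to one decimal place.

Calculated osmolality = 2·Na + glucose + BUN/2.8
= 2·135 + 7.4 + 119/2.8
= 270 + 7.40 + 42.50
= 319.9 mOsm/kg ≈ 319.9 mOsm/kg
Osmolar gap = measured − calculated = 316 − 319.9 = -3.9 mOsm/kg

-3.9 mOsm/kg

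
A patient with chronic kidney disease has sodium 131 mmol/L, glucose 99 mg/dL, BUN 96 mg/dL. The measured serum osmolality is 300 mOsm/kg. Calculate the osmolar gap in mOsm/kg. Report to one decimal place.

Calculated osmolality = 2·Na + glucose/18 + BUN/2.8
= 2·131 + 99/18 + 96/2.8
= 262 + 5.50 + 34.29
= 301.79 mOsm/kg ≈ 301.8 mOsm/kg
Osmolar gap = measured − calculated = 300 − 301.8 = -1.8 mOsm/kg

-1.8 mOsm/kg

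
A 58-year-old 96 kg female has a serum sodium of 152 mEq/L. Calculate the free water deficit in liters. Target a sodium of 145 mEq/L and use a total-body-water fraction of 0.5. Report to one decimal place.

TBW = 0.5 · 96 = 48 L
Free water deficit = TBW · (Na/145 − 1)
= 48 · (152/145 − 1)
= 48 · 0.0483
= 2.32 L

2.3 L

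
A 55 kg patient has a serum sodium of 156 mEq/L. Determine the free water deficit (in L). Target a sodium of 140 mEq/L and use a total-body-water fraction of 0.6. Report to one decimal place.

3.8 L

TBW = 0.6 · 55 = 33 L
Free water deficit = TBW · (Na/140 − 1)
= 33 · (156/140 − 1)
= 33 · 0.1143
= 3.77 L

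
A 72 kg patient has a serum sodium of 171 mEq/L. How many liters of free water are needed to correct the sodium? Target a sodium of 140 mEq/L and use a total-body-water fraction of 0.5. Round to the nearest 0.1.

8.0 L

TBW = 0.5 · 72 = 36 L
Free water deficit = TBW · (Na/140 − 1)
= 36 · (171/140 − 1)
= 36 · 0.2214
= 7.97 L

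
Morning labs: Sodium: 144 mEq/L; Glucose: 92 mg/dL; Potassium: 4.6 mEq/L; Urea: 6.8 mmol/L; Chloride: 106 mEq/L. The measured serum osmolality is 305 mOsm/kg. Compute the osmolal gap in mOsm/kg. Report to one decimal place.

5.1 mOsm/kg

Calculated osmolality = 2·Na + glucose/18 + urea
= 2·144 + 92/18 + 6.8
= 288 + 5.11 + 6.80
= 299.91 mOsm/kg ≈ 299.9 mOsm/kg
Osmolar gap = measured − calculated = 305 − 299.9 = 5.1 mOsm/kg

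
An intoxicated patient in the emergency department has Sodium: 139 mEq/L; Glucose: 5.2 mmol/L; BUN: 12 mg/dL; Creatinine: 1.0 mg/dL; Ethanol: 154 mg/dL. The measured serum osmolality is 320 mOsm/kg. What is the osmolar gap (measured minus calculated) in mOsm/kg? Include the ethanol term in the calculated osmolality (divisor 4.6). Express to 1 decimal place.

Calculated osmolality = 2·Na + glucose + BUN/2.8 + ethanol/4.6
= 2·139 + 5.2 + 12/2.8 + 154/4.6
= 278 + 5.20 + 4.29 + 33.48
= 320.97 mOsm/kg ≈ 321.0 mOsm/kg
Osmolar gap = measured − calculated = 320 − 321.0 = -1.0 mOsm/kg

-1.0 mOsm/kg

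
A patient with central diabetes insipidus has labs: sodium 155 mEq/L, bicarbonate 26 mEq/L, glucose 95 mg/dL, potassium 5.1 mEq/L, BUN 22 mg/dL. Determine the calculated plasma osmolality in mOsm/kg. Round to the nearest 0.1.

323.1 mOsm/kg

Calculated osmolality = 2·Na + glucose/18 + BUN/2.8
= 2·155 + 95/18 + 22/2.8
= 310 + 5.28 + 7.86
= 323.14 mOsm/kg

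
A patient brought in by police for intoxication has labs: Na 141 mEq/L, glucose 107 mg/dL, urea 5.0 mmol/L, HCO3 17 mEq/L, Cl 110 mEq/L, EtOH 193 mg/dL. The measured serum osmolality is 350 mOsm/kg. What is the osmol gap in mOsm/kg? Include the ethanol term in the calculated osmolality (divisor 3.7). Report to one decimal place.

Calculated osmolality = 2·Na + glucose/18 + urea + ethanol/3.7
= 2·141 + 107/18 + 5 + 193/3.7
= 282 + 5.94 + 5 + 52.16
= 345.1 mOsm/kg ≈ 345.1 mOsm/kg
Osmolar gap = measured − calculated = 350 − 345.1 = 4.9 mOsm/kg

4.9 mOsm/kg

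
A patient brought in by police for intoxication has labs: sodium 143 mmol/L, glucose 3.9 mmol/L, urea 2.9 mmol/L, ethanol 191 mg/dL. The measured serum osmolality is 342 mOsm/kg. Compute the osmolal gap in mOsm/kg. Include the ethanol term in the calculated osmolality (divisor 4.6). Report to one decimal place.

7.7 mOsm/kg

Calculated osmolality = 2·Na + glucose + urea + ethanol/4.6
= 2·143 + 3.9 + 2.9 + 191/4.6
= 286 + 3.90 + 2.90 + 41.52
= 334.32 mOsm/kg ≈ 334.3 mOsm/kg
Osmolar gap = measured − calculated = 342 − 334.3 = 7.7 mOsm/kg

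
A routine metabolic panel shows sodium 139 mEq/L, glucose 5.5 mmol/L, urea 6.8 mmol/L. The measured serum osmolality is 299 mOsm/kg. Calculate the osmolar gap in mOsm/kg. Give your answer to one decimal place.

8.7 mOsm/kg

Calculated osmolality = 2·Na + glucose + urea
= 2·139 + 5.5 + 6.8
= 278 + 5.50 + 6.80
= 290.3 mOsm/kg ≈ 290.3 mOsm/kg
Osmolar gap = measured − calculated = 299 − 290.3 = 8.7 mOsm/kg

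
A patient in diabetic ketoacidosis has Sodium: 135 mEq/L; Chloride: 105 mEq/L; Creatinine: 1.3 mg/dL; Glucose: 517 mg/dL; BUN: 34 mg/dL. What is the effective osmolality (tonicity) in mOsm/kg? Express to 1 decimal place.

Effective osmolality excludes urea (freely permeant across cell membranes):
2·Na + glucose/18
= 2·135 + 517/18
= 270 + 28.72
= 298.72 mOsm/kg

298.7 mOsm/kg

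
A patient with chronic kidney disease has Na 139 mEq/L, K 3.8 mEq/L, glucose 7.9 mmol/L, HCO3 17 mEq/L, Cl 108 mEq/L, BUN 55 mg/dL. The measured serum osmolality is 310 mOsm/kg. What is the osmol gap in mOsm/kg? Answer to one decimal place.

Calculated osmolality = 2·Na + glucose + BUN/2.8
= 2·139 + 7.9 + 55/2.8
= 278 + 7.90 + 19.64
= 305.54 mOsm/kg ≈ 305.5 mOsm/kg
Osmolar gap = measured − calculated = 310 − 305.5 = 4.5 mOsm/kg

4.5 mOsm/kg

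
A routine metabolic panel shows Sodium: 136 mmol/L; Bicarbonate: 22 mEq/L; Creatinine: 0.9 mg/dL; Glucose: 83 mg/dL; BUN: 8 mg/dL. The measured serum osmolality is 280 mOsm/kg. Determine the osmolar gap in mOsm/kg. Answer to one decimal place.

Calculated osmolality = 2·Na + glucose/18 + BUN/2.8
= 2·136 + 83/18 + 8/2.8
= 272 + 4.61 + 2.86
= 279.47 mOsm/kg ≈ 279.5 mOsm/kg
Osmolar gap = measured − calculated = 280 − 279.5 = 0.5 mOsm/kg

0.5 mOsm/kg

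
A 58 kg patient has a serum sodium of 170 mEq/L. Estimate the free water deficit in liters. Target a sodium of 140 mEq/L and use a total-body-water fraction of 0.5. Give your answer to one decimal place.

TBW = 0.5 · 58 = 29 L
Free water deficit = TBW · (Na/140 − 1)
= 29 · (170/140 − 1)
= 29 · 0.2143
= 6.21 L

6.2 L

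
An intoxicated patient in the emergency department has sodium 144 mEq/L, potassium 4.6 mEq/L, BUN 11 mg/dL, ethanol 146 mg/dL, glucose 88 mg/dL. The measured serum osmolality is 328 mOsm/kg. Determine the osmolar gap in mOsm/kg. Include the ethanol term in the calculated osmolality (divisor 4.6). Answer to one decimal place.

-0.6 mOsm/kg

Calculated osmolality = 2·Na + glucose/18 + BUN/2.8 + ethanol/4.6
= 2·144 + 88/18 + 11/2.8 + 146/4.6
= 288 + 4.89 + 3.93 + 31.74
= 328.56 mOsm/kg ≈ 328.6 mOsm/kg
Osmolar gap = measured − calculated = 328 − 328.6 = -0.6 mOsm/kg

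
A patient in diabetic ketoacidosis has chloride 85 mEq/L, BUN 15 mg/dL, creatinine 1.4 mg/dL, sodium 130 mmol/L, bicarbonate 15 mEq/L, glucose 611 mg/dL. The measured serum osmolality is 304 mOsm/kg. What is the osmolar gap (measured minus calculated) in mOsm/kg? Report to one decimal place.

4.7 mOsm/kg

Calculated osmolality = 2·Na + glucose/18 + BUN/2.8
= 2·130 + 611/18 + 15/2.8
= 260 + 33.94 + 5.36
= 299.3 mOsm/kg ≈ 299.3 mOsm/kg
Osmolar gap = measured − calculated = 304 − 299.3 = 4.7 mOsm/kg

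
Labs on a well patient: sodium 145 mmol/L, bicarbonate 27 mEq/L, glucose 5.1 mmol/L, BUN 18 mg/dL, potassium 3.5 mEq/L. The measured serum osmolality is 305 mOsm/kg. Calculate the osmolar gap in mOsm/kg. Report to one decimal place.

Calculated osmolality = 2·Na + glucose + BUN/2.8
= 2·145 + 5.1 + 18/2.8
= 290 + 5.10 + 6.43
= 301.53 mOsm/kg ≈ 301.5 mOsm/kg
Osmolar gap = measured − calculated = 305 − 301.5 = 3.5 mOsm/kg

3.5 mOsm/kg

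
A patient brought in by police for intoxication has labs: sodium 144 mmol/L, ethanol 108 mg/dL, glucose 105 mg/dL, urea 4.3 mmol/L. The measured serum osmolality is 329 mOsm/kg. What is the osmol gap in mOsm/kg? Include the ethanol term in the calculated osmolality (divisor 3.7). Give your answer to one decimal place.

1.7 mOsm/kg

Calculated osmolality = 2·Na + glucose/18 + urea + ethanol/3.7
= 2·144 + 105/18 + 4.3 + 108/3.7
= 288 + 5.83 + 4.30 + 29.19
= 327.32 mOsm/kg ≈ 327.3 mOsm/kg
Osmolar gap = measured − calculated = 329 − 327.3 = 1.7 mOsm/kg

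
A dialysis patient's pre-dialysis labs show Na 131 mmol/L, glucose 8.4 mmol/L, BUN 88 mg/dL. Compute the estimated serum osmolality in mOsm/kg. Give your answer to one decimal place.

Calculated osmolality = 2·Na + glucose + BUN/2.8
= 2·131 + 8.4 + 88/2.8
= 262 + 8.40 + 31.43
= 301.83 mOsm/kg

301.8 mOsm/kg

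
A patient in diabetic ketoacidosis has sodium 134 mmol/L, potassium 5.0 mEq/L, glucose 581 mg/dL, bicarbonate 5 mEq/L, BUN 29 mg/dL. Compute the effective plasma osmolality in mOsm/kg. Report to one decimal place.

300.3 mOsm/kg

Effective osmolality excludes urea (freely permeant across cell membranes):
2·Na + glucose/18
= 2·134 + 581/18
= 268 + 32.28
= 300.28 mOsm/kg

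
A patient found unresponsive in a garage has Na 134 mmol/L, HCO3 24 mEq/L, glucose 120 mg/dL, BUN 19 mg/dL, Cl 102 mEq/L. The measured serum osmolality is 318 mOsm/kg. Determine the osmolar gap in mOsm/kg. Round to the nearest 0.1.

Calculated osmolality = 2·Na + glucose/18 + BUN/2.8
= 2·134 + 120/18 + 19/2.8
= 268 + 6.67 + 6.79
= 281.46 mOsm/kg ≈ 281.5 mOsm/kg
Osmolar gap = measured − calculated = 318 − 281.5 = 36.5 mOsm/kg

36.5 mOsm/kg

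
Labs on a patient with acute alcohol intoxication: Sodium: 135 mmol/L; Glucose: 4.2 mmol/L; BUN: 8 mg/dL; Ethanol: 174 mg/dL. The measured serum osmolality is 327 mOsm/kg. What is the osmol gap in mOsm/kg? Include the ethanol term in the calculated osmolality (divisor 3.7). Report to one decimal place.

2.9 mOsm/kg

Calculated osmolality = 2·Na + glucose + BUN/2.8 + ethanol/3.7
= 2·135 + 4.2 + 8/2.8 + 174/3.7
= 270 + 4.20 + 2.86 + 47.03
= 324.09 mOsm/kg ≈ 324.1 mOsm/kg
Osmolar gap = measured − calculated = 327 − 324.1 = 2.9 mOsm/kg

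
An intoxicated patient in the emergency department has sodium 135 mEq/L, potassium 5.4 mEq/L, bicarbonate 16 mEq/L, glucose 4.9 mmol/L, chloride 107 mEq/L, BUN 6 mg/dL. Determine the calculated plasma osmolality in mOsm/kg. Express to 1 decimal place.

Calculated osmolality = 2·Na + glucose + BUN/2.8
= 2·135 + 4.9 + 6/2.8
= 270 + 4.90 + 2.14
= 277.04 mOsm/kg

277.0 mOsm/kg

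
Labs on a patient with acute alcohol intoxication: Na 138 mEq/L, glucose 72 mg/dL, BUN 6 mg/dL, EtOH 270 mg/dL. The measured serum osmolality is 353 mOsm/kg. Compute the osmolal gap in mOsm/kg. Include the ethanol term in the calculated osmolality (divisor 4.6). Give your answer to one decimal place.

12.2 mOsm/kg

Calculated osmolality = 2·Na + glucose/18 + BUN/2.8 + ethanol/4.6
= 2·138 + 72/18 + 6/2.8 + 270/4.6
= 276 + 4 + 2.14 + 58.70
= 340.84 mOsm/kg ≈ 340.8 mOsm/kg
Osmolar gap = measured − calculated = 353 − 340.8 = 12.2 mOsm/kg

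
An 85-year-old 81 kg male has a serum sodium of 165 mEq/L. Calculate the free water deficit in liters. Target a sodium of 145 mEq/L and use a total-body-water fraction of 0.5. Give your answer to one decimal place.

5.6 L

TBW = 0.5 · 81 = 40.5 L
Free water deficit = TBW · (Na/145 − 1)
= 40.5 · (165/145 − 1)
= 40.5 · 0.1379
= 5.58 L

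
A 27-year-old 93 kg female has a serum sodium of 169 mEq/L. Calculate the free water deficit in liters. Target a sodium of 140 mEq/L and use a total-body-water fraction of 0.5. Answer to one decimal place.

9.6 L

TBW = 0.5 · 93 = 46.5 L
Free water deficit = TBW · (Na/140 − 1)
= 46.5 · (169/140 − 1)
= 46.5 · 0.2071
= 9.63 L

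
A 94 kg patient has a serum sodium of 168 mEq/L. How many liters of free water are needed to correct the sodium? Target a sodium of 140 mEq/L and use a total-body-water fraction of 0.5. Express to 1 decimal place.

9.4 L

TBW = 0.5 · 94 = 47 L
Free water deficit = TBW · (Na/140 − 1)
= 47 · (168/140 − 1)
= 47 · 0.2
= 9.4 L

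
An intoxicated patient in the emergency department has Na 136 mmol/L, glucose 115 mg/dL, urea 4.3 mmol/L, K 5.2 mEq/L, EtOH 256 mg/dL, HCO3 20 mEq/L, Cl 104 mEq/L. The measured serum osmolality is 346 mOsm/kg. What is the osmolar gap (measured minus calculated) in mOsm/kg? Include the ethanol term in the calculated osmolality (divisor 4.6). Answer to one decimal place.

7.7 mOsm/kg

Calculated osmolality = 2·Na + glucose/18 + urea + ethanol/4.6
= 2·136 + 115/18 + 4.3 + 256/4.6
= 272 + 6.39 + 4.30 + 55.65
= 338.34 mOsm/kg ≈ 338.3 mOsm/kg
Osmolar gap = measured − calculated = 346 − 338.3 = 7.7 mOsm/kg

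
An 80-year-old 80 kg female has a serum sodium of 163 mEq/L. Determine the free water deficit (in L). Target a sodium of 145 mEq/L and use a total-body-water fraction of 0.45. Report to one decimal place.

TBW = 0.45 · 80 = 36 L
Free water deficit = TBW · (Na/145 − 1)
= 36 · (163/145 − 1)
= 36 · 0.1241
= 4.47 L

4.5 L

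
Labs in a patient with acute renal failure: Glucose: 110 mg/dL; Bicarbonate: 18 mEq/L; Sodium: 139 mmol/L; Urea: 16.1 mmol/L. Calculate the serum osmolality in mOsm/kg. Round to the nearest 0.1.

Calculated osmolality = 2·Na + glucose/18 + urea
= 2·139 + 110/18 + 16.1
= 278 + 6.11 + 16.10
= 300.21 mOsm/kg

300.2 mOsm/kg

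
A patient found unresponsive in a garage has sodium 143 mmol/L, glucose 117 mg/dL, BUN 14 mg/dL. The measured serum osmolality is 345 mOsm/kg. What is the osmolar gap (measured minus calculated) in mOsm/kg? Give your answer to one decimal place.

47.5 mOsm/kg

Calculated osmolality = 2·Na + glucose/18 + BUN/2.8
= 2·143 + 117/18 + 14/2.8
= 286 + 6.50 + 5
= 297.5 mOsm/kg ≈ 297.5 mOsm/kg
Osmolar gap = measured − calculated = 345 − 297.5 = 47.5 mOsm/kg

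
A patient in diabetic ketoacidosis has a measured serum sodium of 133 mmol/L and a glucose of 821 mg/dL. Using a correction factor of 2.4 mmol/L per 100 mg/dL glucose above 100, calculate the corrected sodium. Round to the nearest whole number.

Corrected Na = measured Na + 2.4 · (glucose − 100)/100
= 133 + 2.4 · (821 − 100)/100
= 133 + 17.3
= 150.3 mmol/L

150 mmol/L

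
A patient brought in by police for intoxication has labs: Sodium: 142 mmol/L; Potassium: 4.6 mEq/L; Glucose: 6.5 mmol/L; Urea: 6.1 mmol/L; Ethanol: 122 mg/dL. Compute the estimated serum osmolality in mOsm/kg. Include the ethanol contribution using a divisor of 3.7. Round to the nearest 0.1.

Calculated osmolality = 2·Na + glucose + urea + ethanol/3.7
= 2·142 + 6.5 + 6.1 + 122/3.7
= 284 + 6.50 + 6.10 + 32.97
= 329.57 mOsm/kg

329.6 mOsm/kg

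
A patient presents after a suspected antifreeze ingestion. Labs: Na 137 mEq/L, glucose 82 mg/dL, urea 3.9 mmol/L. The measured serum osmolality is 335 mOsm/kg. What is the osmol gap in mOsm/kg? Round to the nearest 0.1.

Calculated osmolality = 2·Na + glucose/18 + urea
= 2·137 + 82/18 + 3.9
= 274 + 4.56 + 3.90
= 282.46 mOsm/kg ≈ 282.5 mOsm/kg
Osmolar gap = measured − calculated = 335 − 282.5 = 52.5 mOsm/kg

52.5 mOsm/kg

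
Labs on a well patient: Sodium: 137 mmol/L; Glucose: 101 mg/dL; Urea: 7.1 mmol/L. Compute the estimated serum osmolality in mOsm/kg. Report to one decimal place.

Calculated osmolality = 2·Na + glucose/18 + urea
= 2·137 + 101/18 + 7.1
= 274 + 5.61 + 7.10
= 286.71 mOsm/kg

286.7 mOsm/kg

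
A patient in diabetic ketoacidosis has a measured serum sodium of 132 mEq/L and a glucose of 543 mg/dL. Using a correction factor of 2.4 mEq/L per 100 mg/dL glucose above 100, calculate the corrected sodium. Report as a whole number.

Corrected Na = measured Na + 2.4 · (glucose − 100)/100
= 132 + 2.4 · (543 − 100)/100
= 132 + 10.6
= 142.6 mEq/L

143 mEq/L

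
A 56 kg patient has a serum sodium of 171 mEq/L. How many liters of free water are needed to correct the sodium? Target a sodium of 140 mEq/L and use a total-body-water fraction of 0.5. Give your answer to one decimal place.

TBW = 0.5 · 56 = 28 L
Free water deficit = TBW · (Na/140 − 1)
= 28 · (171/140 − 1)
= 28 · 0.2214
= 6.2 L

6.2 L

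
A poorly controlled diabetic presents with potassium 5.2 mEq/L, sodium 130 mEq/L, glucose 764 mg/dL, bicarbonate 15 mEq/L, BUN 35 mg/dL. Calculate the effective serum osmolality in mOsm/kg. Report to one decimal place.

Effective osmolality excludes urea (freely permeant across cell membranes):
2·Na + glucose/18
= 2·130 + 764/18
= 260 + 42.44
= 302.44 mOsm/kg

302.4 mOsm/kg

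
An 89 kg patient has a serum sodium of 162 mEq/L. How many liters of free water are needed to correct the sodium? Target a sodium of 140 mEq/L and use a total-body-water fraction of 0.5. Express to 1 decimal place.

7.0 L

TBW = 0.5 · 89 = 44.5 L
Free water deficit = TBW · (Na/140 − 1)
= 44.5 · (162/140 − 1)
= 44.5 · 0.1571
= 6.99 L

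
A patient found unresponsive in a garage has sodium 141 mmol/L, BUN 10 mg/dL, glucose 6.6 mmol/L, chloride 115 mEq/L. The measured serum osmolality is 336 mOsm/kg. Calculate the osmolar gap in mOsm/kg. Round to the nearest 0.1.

43.8 mOsm/kg

Calculated osmolality = 2·Na + glucose + BUN/2.8
= 2·141 + 6.6 + 10/2.8
= 282 + 6.60 + 3.57
= 292.17 mOsm/kg ≈ 292.2 mOsm/kg
Osmolar gap = measured − calculated = 336 − 292.2 = 43.8 mOsm/kg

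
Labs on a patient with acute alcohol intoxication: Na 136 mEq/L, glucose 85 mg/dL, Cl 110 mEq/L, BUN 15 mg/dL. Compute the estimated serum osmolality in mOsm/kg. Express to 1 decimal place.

Calculated osmolality = 2·Na + glucose/18 + BUN/2.8
= 2·136 + 85/18 + 15/2.8
= 272 + 4.72 + 5.36
= 282.08 mOsm/kg

282.1 mOsm/kg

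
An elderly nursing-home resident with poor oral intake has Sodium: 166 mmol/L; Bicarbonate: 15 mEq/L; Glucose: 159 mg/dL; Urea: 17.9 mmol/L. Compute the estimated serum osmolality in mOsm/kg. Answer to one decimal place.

358.7 mOsm/kg

Calculated osmolality = 2·Na + glucose/18 + urea
= 2·166 + 159/18 + 17.9
= 332 + 8.83 + 17.90
= 358.73 mOsm/kg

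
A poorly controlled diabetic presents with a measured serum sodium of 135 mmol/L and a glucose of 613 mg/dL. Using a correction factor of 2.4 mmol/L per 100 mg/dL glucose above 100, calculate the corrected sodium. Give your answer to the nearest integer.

147 mmol/L

Corrected Na = measured Na + 2.4 · (glucose − 100)/100
= 135 + 2.4 · (613 − 100)/100
= 135 + 12.3
= 147.3 mmol/L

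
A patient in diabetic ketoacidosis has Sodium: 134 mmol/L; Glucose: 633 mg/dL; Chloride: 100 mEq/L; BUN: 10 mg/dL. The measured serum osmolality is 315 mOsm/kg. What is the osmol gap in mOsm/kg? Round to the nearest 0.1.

8.3 mOsm/kg

Calculated osmolality = 2·Na + glucose/18 + BUN/2.8
= 2·134 + 633/18 + 10/2.8
= 268 + 35.17 + 3.57
= 306.74 mOsm/kg ≈ 306.7 mOsm/kg
Osmolar gap = measured − calculated = 315 − 306.7 = 8.3 mOsm/kg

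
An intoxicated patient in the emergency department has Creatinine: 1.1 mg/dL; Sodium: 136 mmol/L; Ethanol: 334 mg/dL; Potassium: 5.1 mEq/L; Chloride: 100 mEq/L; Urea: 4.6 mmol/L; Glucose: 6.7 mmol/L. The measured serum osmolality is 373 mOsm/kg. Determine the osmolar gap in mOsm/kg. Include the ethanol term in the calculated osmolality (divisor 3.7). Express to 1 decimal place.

-0.6 mOsm/kg

Calculated osmolality = 2·Na + glucose + urea + ethanol/3.7
= 2·136 + 6.7 + 4.6 + 334/3.7
= 272 + 6.70 + 4.60 + 90.27
= 373.57 mOsm/kg ≈ 373.6 mOsm/kg
Osmolar gap = measured − calculated = 373 − 373.6 = -0.6 mOsm/kg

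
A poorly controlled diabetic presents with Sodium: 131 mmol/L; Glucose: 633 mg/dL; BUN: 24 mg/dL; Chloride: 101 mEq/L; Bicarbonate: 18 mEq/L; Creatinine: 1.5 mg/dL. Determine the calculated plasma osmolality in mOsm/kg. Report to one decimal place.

305.7 mOsm/kg

Calculated osmolality = 2·Na + glucose/18 + BUN/2.8
= 2·131 + 633/18 + 24/2.8
= 262 + 35.17 + 8.57
= 305.74 mOsm/kg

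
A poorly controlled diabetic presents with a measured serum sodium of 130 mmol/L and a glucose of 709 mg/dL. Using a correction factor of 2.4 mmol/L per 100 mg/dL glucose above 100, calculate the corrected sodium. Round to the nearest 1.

145 mmol/L

Corrected Na = measured Na + 2.4 · (glucose − 100)/100
= 130 + 2.4 · (709 − 100)/100
= 130 + 14.6
= 144.6 mmol/L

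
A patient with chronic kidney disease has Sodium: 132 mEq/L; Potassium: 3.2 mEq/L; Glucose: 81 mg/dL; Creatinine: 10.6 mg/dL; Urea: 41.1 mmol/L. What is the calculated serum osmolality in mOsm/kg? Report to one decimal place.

309.6 mOsm/kg

Calculated osmolality = 2·Na + glucose/18 + urea
= 2·132 + 81/18 + 41.1
= 264 + 4.50 + 41.10
= 309.6 mOsm/kg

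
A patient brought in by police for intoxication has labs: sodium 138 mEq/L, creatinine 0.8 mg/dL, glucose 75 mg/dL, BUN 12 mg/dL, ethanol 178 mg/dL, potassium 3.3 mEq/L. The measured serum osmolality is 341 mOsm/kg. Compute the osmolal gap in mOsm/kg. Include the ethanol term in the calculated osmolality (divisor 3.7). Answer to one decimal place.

Calculated osmolality = 2·Na + glucose/18 + BUN/2.8 + ethanol/3.7
= 2·138 + 75/18 + 12/2.8 + 178/3.7
= 276 + 4.17 + 4.29 + 48.11
= 332.57 mOsm/kg ≈ 332.6 mOsm/kg
Osmolar gap = measured − calculated = 341 − 332.6 = 8.4 mOsm/kg

8.4 mOsm/kg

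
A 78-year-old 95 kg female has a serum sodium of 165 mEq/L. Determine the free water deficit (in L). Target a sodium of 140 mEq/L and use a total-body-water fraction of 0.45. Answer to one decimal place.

7.6 L

TBW = 0.45 · 95 = 42.75 L
Free water deficit = TBW · (Na/140 − 1)
= 42.75 · (165/140 − 1)
= 42.75 · 0.1786
= 7.64 L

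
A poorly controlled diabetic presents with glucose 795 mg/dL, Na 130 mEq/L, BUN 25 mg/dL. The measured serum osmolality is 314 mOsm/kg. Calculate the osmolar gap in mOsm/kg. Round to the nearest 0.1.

0.9 mOsm/kg

Calculated osmolality = 2·Na + glucose/18 + BUN/2.8
= 2·130 + 795/18 + 25/2.8
= 260 + 44.17 + 8.93
= 313.1 mOsm/kg ≈ 313.1 mOsm/kg
Osmolar gap = measured − calculated = 314 − 313.1 = 0.9 mOsm/kg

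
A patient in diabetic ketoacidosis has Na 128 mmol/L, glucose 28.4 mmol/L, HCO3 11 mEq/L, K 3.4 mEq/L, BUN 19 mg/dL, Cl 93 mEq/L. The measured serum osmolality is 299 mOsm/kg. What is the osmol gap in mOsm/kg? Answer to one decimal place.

7.8 mOsm/kg

Calculated osmolality = 2·Na + glucose + BUN/2.8
= 2·128 + 28.4 + 19/2.8
= 256 + 28.40 + 6.79
= 291.19 mOsm/kg ≈ 291.2 mOsm/kg
Osmolar gap = measured − calculated = 299 − 291.2 = 7.8 mOsm/kg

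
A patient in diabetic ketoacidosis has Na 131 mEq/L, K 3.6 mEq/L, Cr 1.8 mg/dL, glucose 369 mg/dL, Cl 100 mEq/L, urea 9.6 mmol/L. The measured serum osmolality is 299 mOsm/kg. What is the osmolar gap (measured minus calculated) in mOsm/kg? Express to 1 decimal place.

6.9 mOsm/kg

Calculated osmolality = 2·Na + glucose/18 + urea
= 2·131 + 369/18 + 9.6
= 262 + 20.50 + 9.60
= 292.1 mOsm/kg ≈ 292.1 mOsm/kg
Osmolar gap = measured − calculated = 299 − 292.1 = 6.9 mOsm/kg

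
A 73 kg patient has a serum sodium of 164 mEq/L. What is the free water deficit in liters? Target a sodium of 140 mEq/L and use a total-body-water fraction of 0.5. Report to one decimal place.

TBW = 0.5 · 73 = 36.5 L
Free water deficit = TBW · (Na/140 − 1)
= 36.5 · (164/140 − 1)
= 36.5 · 0.1714
= 6.26 L

6.3 L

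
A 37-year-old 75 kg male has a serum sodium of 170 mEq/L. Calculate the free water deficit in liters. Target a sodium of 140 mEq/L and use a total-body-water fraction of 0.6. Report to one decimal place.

TBW = 0.6 · 75 = 45 L
Free water deficit = TBW · (Na/140 − 1)
= 45 · (170/140 − 1)
= 45 · 0.2143
= 9.64 L

9.6 L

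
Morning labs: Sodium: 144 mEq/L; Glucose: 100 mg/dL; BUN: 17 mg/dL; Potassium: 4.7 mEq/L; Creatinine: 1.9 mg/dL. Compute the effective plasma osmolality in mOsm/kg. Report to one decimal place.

293.6 mOsm/kg

Effective osmolality excludes urea (freely permeant across cell membranes):
2·Na + glucose/18
= 2·144 + 100/18
= 288 + 5.56
= 293.56 mOsm/kg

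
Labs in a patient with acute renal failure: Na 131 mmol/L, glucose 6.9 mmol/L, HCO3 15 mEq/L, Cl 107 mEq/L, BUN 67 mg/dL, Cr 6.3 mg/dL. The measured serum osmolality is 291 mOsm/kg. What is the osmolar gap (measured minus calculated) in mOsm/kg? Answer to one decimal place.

Calculated osmolality = 2·Na + glucose + BUN/2.8
= 2·131 + 6.9 + 67/2.8
= 262 + 6.90 + 23.93
= 292.83 mOsm/kg ≈ 292.8 mOsm/kg
Osmolar gap = measured − calculated = 291 − 292.8 = -1.8 mOsm/kg

-1.8 mOsm/kg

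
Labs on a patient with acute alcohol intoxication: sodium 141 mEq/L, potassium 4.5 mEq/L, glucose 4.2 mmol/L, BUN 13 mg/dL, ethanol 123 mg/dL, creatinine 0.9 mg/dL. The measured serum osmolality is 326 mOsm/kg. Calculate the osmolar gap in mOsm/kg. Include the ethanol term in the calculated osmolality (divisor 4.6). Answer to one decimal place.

Calculated osmolality = 2·Na + glucose + BUN/2.8 + ethanol/4.6
= 2·141 + 4.2 + 13/2.8 + 123/4.6
= 282 + 4.20 + 4.64 + 26.74
= 317.58 mOsm/kg ≈ 317.6 mOsm/kg
Osmolar gap = measured − calculated = 326 − 317.6 = 8.4 mOsm/kg

8.4 mOsm/kg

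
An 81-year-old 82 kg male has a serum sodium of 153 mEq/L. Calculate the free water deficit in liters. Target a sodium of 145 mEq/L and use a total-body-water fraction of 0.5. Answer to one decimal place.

TBW = 0.5 · 82 = 41 L
Free water deficit = TBW · (Na/145 − 1)
= 41 · (153/145 − 1)
= 41 · 0.0552
= 2.26 L

2.3 L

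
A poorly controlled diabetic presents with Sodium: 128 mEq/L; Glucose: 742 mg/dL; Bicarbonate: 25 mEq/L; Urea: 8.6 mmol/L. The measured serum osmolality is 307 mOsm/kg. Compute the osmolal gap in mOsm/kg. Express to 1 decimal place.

1.2 mOsm/kg

Calculated osmolality = 2·Na + glucose/18 + urea
= 2·128 + 742/18 + 8.6
= 256 + 41.22 + 8.60
= 305.82 mOsm/kg ≈ 305.8 mOsm/kg
Osmolar gap = measured − calculated = 307 − 305.8 = 1.2 mOsm/kg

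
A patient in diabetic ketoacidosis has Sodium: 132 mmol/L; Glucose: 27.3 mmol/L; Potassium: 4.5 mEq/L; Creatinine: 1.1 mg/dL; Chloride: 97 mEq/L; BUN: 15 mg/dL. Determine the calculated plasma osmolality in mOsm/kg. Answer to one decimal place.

Calculated osmolality = 2·Na + glucose + BUN/2.8
= 2·132 + 27.3 + 15/2.8
= 264 + 27.30 + 5.36
= 296.66 mOsm/kg

296.7 mOsm/kg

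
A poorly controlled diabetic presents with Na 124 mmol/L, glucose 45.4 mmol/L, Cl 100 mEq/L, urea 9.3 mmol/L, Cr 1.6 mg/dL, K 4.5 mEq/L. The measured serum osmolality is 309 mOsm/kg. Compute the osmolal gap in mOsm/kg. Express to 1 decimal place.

6.3 mOsm/kg

Calculated osmolality = 2·Na + glucose + urea
= 2·124 + 45.4 + 9.3
= 248 + 45.40 + 9.30
= 302.7 mOsm/kg ≈ 302.7 mOsm/kg
Osmolar gap = measured − calculated = 309 − 302.7 = 6.3 mOsm/kg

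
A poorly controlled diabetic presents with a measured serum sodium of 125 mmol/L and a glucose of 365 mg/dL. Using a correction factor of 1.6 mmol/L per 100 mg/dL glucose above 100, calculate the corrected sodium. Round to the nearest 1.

Corrected Na = measured Na + 1.6 · (glucose − 100)/100
= 125 + 1.6 · (365 − 100)/100
= 125 + 4.2
= 129.2 mmol/L

129 mmol/L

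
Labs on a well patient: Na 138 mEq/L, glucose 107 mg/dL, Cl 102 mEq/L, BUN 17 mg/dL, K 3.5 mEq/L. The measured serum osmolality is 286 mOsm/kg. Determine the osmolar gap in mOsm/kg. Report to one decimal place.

-2.0 mOsm/kg

Calculated osmolality = 2·Na + glucose/18 + BUN/2.8
= 2·138 + 107/18 + 17/2.8
= 276 + 5.94 + 6.07
= 288.01 mOsm/kg ≈ 288.0 mOsm/kg
Osmolar gap = measured − calculated = 286 − 288.0 = -2.0 mOsm/kg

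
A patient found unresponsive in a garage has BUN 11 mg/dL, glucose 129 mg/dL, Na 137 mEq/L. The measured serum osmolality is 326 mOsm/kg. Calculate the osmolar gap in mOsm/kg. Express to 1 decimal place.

40.9 mOsm/kg

Calculated osmolality = 2·Na + glucose/18 + BUN/2.8
= 2·137 + 129/18 + 11/2.8
= 274 + 7.17 + 3.93
= 285.1 mOsm/kg ≈ 285.1 mOsm/kg
Osmolar gap = measured − calculated = 326 − 285.1 = 40.9 mOsm/kg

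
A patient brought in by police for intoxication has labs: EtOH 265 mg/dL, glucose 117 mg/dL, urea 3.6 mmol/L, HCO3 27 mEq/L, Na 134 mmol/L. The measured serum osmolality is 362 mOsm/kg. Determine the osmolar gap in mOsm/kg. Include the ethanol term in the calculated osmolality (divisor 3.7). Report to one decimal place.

12.3 mOsm/kg

Calculated osmolality = 2·Na + glucose/18 + urea + ethanol/3.7
= 2·134 + 117/18 + 3.6 + 265/3.7
= 268 + 6.50 + 3.60 + 71.62
= 349.72 mOsm/kg ≈ 349.7 mOsm/kg
Osmolar gap = measured − calculated = 362 − 349.7 = 12.3 mOsm/kg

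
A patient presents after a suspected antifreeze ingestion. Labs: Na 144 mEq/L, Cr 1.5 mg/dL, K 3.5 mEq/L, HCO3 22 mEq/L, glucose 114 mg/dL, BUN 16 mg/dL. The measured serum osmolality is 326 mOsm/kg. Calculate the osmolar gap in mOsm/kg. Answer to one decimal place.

Calculated osmolality = 2·Na + glucose/18 + BUN/2.8
= 2·144 + 114/18 + 16/2.8
= 288 + 6.33 + 5.71
= 300.04 mOsm/kg ≈ 300.0 mOsm/kg
Osmolar gap = measured − calculated = 326 − 300.0 = 26.0 mOsm/kg

26.0 mOsm/kg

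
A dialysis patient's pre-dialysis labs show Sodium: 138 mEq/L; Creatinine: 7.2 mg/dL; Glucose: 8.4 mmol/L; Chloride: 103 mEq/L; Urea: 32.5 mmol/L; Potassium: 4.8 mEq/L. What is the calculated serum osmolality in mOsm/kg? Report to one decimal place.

316.9 mOsm/kg

Calculated osmolality = 2·Na + glucose + urea
= 2·138 + 8.4 + 32.5
= 276 + 8.40 + 32.50
= 316.9 mOsm/kg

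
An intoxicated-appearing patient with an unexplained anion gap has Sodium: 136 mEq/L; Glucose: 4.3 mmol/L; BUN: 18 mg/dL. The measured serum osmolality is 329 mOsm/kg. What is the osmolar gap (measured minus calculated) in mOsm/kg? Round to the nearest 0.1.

46.3 mOsm/kg

Calculated osmolality = 2·Na + glucose + BUN/2.8
= 2·136 + 4.3 + 18/2.8
= 272 + 4.30 + 6.43
= 282.73 mOsm/kg ≈ 282.7 mOsm/kg
Osmolar gap = measured − calculated = 329 − 282.7 = 46.3 mOsm/kg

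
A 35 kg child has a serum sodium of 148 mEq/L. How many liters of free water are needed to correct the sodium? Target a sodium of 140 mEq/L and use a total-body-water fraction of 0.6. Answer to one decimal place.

1.2 L

TBW = 0.6 · 35 = 21 L
Free water deficit = TBW · (Na/140 − 1)
= 21 · (148/140 − 1)
= 21 · 0.0571
= 1.2 L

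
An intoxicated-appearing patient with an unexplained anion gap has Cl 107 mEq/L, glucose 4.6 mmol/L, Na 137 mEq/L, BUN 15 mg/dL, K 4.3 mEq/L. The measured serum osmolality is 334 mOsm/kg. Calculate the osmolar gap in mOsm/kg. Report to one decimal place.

50.0 mOsm/kg

Calculated osmolality = 2·Na + glucose + BUN/2.8
= 2·137 + 4.6 + 15/2.8
= 274 + 4.60 + 5.36
= 283.96 mOsm/kg ≈ 284.0 mOsm/kg
Osmolar gap = measured − calculated = 334 − 284.0 = 50.0 mOsm/kg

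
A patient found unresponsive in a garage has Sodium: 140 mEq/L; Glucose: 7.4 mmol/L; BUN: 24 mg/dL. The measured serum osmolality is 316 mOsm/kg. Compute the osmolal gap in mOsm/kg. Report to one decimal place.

Calculated osmolality = 2·Na + glucose + BUN/2.8
= 2·140 + 7.4 + 24/2.8
= 280 + 7.40 + 8.57
= 295.97 mOsm/kg ≈ 296.0 mOsm/kg
Osmolar gap = measured − calculated = 316 − 296.0 = 20.0 mOsm/kg

20.0 mOsm/kg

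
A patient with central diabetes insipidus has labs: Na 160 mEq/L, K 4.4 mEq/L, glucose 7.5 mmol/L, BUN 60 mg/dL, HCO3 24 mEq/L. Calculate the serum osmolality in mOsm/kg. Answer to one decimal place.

348.9 mOsm/kg

Calculated osmolality = 2·Na + glucose + BUN/2.8
= 2·160 + 7.5 + 60/2.8
= 320 + 7.50 + 21.43
= 348.93 mOsm/kg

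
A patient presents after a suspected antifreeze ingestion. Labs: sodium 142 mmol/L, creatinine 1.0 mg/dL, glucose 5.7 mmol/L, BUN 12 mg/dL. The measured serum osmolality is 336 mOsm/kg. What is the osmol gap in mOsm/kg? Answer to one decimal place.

Calculated osmolality = 2·Na + glucose + BUN/2.8
= 2·142 + 5.7 + 12/2.8
= 284 + 5.70 + 4.29
= 293.99 mOsm/kg ≈ 294.0 mOsm/kg
Osmolar gap = measured − calculated = 336 − 294.0 = 42.0 mOsm/kg

42.0 mOsm/kg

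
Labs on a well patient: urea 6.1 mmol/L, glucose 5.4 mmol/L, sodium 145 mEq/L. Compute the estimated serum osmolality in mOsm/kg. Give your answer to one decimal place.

301.5 mOsm/kg

Calculated osmolality = 2·Na + glucose + urea
= 2·145 + 5.4 + 6.1
= 290 + 5.40 + 6.10
= 301.5 mOsm/kg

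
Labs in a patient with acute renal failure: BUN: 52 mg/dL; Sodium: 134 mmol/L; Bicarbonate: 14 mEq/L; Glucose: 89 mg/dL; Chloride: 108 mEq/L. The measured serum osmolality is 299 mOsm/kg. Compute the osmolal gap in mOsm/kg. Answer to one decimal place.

7.5 mOsm/kg

Calculated osmolality = 2·Na + glucose/18 + BUN/2.8
= 2·134 + 89/18 + 52/2.8
= 268 + 4.94 + 18.57
= 291.51 mOsm/kg ≈ 291.5 mOsm/kg
Osmolar gap = measured − calculated = 299 − 291.5 = 7.5 mOsm/kg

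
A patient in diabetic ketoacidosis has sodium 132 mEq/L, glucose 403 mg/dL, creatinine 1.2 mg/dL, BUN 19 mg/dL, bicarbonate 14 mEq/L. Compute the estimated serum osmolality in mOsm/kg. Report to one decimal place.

293.2 mOsm/kg

Calculated osmolality = 2·Na + glucose/18 + BUN/2.8
= 2·132 + 403/18 + 19/2.8
= 264 + 22.39 + 6.79
= 293.18 mOsm/kg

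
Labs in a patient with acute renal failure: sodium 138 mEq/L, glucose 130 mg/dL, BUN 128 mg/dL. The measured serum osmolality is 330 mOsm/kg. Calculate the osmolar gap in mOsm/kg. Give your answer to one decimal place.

1.1 mOsm/kg

Calculated osmolality = 2·Na + glucose/18 + BUN/2.8
= 2·138 + 130/18 + 128/2.8
= 276 + 7.22 + 45.71
= 328.93 mOsm/kg ≈ 328.9 mOsm/kg
Osmolar gap = measured − calculated = 330 − 328.9 = 1.1 mOsm/kg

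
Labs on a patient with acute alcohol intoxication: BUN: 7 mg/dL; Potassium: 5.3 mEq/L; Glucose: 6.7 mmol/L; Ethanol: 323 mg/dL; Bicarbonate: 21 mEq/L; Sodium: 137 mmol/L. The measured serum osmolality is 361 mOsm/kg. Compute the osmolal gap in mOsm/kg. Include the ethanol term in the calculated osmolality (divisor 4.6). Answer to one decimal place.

Calculated osmolality = 2·Na + glucose + BUN/2.8 + ethanol/4.6
= 2·137 + 6.7 + 7/2.8 + 323/4.6
= 274 + 6.70 + 2.50 + 70.22
= 353.42 mOsm/kg ≈ 353.4 mOsm/kg
Osmolar gap = measured − calculated = 361 − 353.4 = 7.6 mOsm/kg

7.6 mOsm/kg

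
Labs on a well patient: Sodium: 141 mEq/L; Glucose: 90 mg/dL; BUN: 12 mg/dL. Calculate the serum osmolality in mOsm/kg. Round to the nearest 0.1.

Calculated osmolality = 2·Na + glucose/18 + BUN/2.8
= 2·141 + 90/18 + 12/2.8
= 282 + 5 + 4.29
= 291.29 mOsm/kg

291.3 mOsm/kg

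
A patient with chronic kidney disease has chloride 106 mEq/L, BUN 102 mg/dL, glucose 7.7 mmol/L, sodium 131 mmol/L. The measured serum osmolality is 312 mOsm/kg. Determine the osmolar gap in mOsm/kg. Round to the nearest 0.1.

Calculated osmolality = 2·Na + glucose + BUN/2.8
= 2·131 + 7.7 + 102/2.8
= 262 + 7.70 + 36.43
= 306.13 mOsm/kg ≈ 306.1 mOsm/kg
Osmolar gap = measured − calculated = 312 − 306.1 = 5.9 mOsm/kg

5.9 mOsm/kg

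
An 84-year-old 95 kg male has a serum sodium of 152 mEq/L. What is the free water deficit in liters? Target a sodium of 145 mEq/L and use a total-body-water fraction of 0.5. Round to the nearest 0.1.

2.3 L

TBW = 0.5 · 95 = 47.5 L
Free water deficit = TBW · (Na/145 − 1)
= 47.5 · (152/145 − 1)
= 47.5 · 0.0483
= 2.29 L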